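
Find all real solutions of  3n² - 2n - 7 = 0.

Discriminant: (-2)² − 4·3·(-7) = 88.
Quadratic formula: n = (2 ± √88) / 6.
So n = 1/3 + √(22)/3 ≈ 1.8968 or n = 1/3 - √(22)/3 ≈ -1.2301.

n = -1.2301 or n = 1.8968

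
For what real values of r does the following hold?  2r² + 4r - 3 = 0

Discriminant: (4)² − 4·2·(-3) = 40.
Quadratic formula: r = (-4 ± √40) / 4.
So r = -1 + √(10)/2 ≈ 0.5811 or r = -√(10)/2 - 1 ≈ -2.5811.

r = -2.5811 or r = 0.5811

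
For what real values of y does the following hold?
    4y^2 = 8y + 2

y = -0.2247 or y = 2.2247

Rearrange to standard form: 4y^2 - 8y - 2 = 0.
Discriminant: (-8)^2 - 4*4*(-2) = 96.
Quadratic formula: y = (8 +/- sqrt(96)) / 8.
So y = 1 + sqrt(6)/2 ~= 2.2247 or y = 1 - sqrt(6)/2 ~= -0.2247.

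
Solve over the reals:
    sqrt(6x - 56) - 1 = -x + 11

x = 10

Isolate the radical: sqrt(6x - 56) = -x + 12.
Square both sides: 6x - 56 = (-x + 12)^2.
Expand and rearrange: x^2 - 30x + 200 = 0.
Solving gives x = 20 or x = 10.
Check each candidate in the original equation:
  x = 20: sqrt(64) = 8, while -x + 12 = -8 — extraneous.
  x = 10: sqrt(4) = 2, while -x + 12 = 2 — valid.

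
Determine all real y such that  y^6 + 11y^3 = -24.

y = -2 or y = -1.4422

Let u = y^3. The equation becomes u^2 + 11u + 24 = 0.
Factor: (u + 3)(u + 8) = 0, so u = -3 or u = -8.
y^3 = -3 gives y = -(3)^(1/3) ~= -1.4422.
y^3 = -8 gives y = -2.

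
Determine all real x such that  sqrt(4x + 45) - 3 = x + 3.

x = 1

Isolate the radical: sqrt(4x + 45) = x + 6.
Square both sides: 4x + 45 = (x + 6)^2.
Expand and rearrange: x^2 + 8x - 9 = 0.
Solving gives x = 1 or x = -9.
Check each candidate in the original equation:
  x = 1: sqrt(49) = 7, while x + 6 = 7 — valid.
  x = -9: sqrt(9) = 3, while x + 6 = -3 — extraneous.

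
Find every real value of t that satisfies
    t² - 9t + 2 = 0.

t = 0.228 or t = 8.772

Discriminant: (-9)² − 4·1·2 = 73.
Quadratic formula: t = (9 ± √73) / 2.
So t = √(73)/2 + 9/2 ≈ 8.772 or t = 9/2 - √(73)/2 ≈ 0.228.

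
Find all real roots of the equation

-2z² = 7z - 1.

Rearrange to standard form: -2z² - 7z + 1 = 0.
Discriminant: (-7)² − 4·(-2)·1 = 57.
Quadratic formula: z = (7 ± √57) / (-4).
So z = -√(57)/4 - 7/4 ≈ -3.6375 or z = -7/4 + √(57)/4 ≈ 0.1375.

z = -3.6375 or z = 0.1375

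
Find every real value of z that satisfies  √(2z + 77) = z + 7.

z = 2

Square both sides: 2z + 77 = (z + 7)².
Expand and rearrange: z² + 12z - 28 = 0.
Solving gives z = 2 or z = -14.
Check each candidate in the original equation:
  z = 2: √(81) = 9, while z + 7 = 9 — valid.
  z = -14: √(49) = 7, while z + 7 = -7 — extraneous.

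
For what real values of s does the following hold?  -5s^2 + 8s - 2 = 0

Discriminant: (8)^2 - 4*(-5)*(-2) = 24.
Quadratic formula: s = (-8 +/- sqrt(24)) / (-10).
So s = 4/5 - sqrt(6)/5 ~= 0.3101 or s = sqrt(6)/5 + 4/5 ~= 1.2899.

s = 0.3101 or s = 1.2899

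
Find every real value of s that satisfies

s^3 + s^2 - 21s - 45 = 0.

Possible rational roots are divisors of -45. Testing s = 5 gives 0, so (s - 5) is a factor.
Divide: s^3 + s^2 - 21s - 45 = (s - 5)(s^2 + 6s + 9).
The quadratic has the repeated root s = -3.

s = -3 or s = 5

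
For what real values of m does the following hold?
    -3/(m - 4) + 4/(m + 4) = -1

m = -7.1521 or m = 6.1521

Multiply both sides by (m - 4)(m + 4):
-3(m + 4) + 4(m - 4) = -(m - 4)(m + 4).
Expand and collect terms: -m² - m + 44 = 0.
By the quadratic formula, m = (1 ± √177) / -2, so m ≈ -7.1521 or m ≈ 6.1521.
Neither value makes a denominator zero (m ≠ 4, m ≠ -4), so both are valid.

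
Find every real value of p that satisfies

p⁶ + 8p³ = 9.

Let u = p³. The equation becomes u² + 8u - 9 = 0.
Factor: (u + 9)(u - 1) = 0, so u = -9 or u = 1.
p³ = -9 gives p = -∛(9) ≈ -2.0801.
p³ = 1 gives p = 1.

p = -2.0801 or p = 1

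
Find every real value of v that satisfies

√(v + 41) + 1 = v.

v = 8

Isolate the radical: √(v + 41) = v - 1.
Square both sides: v + 41 = (v - 1)².
Expand and rearrange: v² - 3v - 40 = 0.
Solving gives v = 8 or v = -5.
Check each candidate in the original equation:
  v = 8: √(49) = 7, while v - 1 = 7 — valid.
  v = -5: √(36) = 6, while v - 1 = -6 — extraneous.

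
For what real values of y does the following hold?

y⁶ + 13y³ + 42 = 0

y = -1.9129 or y = -1.8171

Let u = y³. The equation becomes u² + 13u + 42 = 0.
Factor: (u + 7)(u + 6) = 0, so u = -7 or u = -6.
y³ = -7 gives y = -∛(7) ≈ -1.9129.
y³ = -6 gives y = -∛(6) ≈ -1.8171.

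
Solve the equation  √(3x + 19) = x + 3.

Square both sides: 3x + 19 = (x + 3)².
Expand and rearrange: x² + 3x - 10 = 0.
Solving gives x = 2 or x = -5.
Check each candidate in the original equation:
  x = 2: √(25) = 5, while x + 3 = 5 — valid.
  x = -5: √(4) = 2, while x + 3 = -2 — extraneous.

x = 2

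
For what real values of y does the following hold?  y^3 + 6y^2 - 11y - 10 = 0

y = -7.3166 or y = -0.6834 or y = 2

Possible rational roots are divisors of -10. Testing y = 2 gives 0, so (y - 2) is a factor.
Divide: y^3 + 6y^2 - 11y - 10 = (y - 2)(y^2 + 8y + 5).
Apply the quadratic formula to y^2 + 8y + 5 = 0: y = (-8 +/- sqrt(44))/2, i.e. y ~= -0.6834 or y ~= -7.3166.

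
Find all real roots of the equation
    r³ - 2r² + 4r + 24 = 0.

Possible rational roots are divisors of 24. Testing r = -2 gives 0, so (r + 2) is a factor.
Divide: r³ - 2r² + 4r + 24 = (r + 2)(r² - 4r + 12).
The quadratic r² - 4r + 12 has discriminant -32 < 0, so no further real roots.

r = -2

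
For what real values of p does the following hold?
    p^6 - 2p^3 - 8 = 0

p = -1.2599 or p = 1.5874

Let u = p^3. The equation becomes u^2 - 2u - 8 = 0.
Factor: (u + 2)(u - 4) = 0, so u = -2 or u = 4.
p^3 = -2 gives p = -(2)^(1/3) ~= -1.2599.
p^3 = 4 gives p = (4)^(1/3) ~= 1.5874.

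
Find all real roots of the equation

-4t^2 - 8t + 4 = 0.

t = -2.4142 or t = 0.4142

Discriminant: (-8)^2 - 4*(-4)*4 = 128.
Quadratic formula: t = (8 +/- sqrt(128)) / (-8).
So t = -sqrt(2) - 1 ~= -2.4142 or t = -1 + sqrt(2) ~= 0.4142.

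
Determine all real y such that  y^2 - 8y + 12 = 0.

Factor: (y - 2)(y - 6) = 0.
So y = 2 or y = 6.

y = 2 or y = 6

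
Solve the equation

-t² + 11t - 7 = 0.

t = 0.6782 or t = 10.3218

Discriminant: (11)² − 4·(-1)·(-7) = 93.
Quadratic formula: t = (-11 ± √93) / (-2).
So t = 11/2 - √(93)/2 ≈ 0.6782 or t = √(93)/2 + 11/2 ≈ 10.3218.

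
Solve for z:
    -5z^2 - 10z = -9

z = -2.6733 or z = 0.6733

Rearrange to standard form: -5z^2 - 10z + 9 = 0.
Discriminant: (-10)^2 - 4*(-5)*9 = 280.
Quadratic formula: z = (10 +/- sqrt(280)) / (-10).
So z = -sqrt(70)/5 - 1 ~= -2.6733 or z = -1 + sqrt(70)/5 ~= 0.6733.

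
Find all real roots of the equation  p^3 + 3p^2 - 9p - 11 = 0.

Possible rational roots are divisors of -11. Testing p = -1 gives 0, so (p + 1) is a factor.
Divide: p^3 + 3p^2 - 9p - 11 = (p + 1)(p^2 + 2p - 11).
Apply the quadratic formula to p^2 + 2p - 11 = 0: p = (-2 +/- sqrt(48))/2, i.e. p ~= 2.4641 or p ~= -4.4641.

p = -4.4641 or p = -1 or p = 2.4641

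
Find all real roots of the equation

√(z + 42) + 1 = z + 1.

Isolate the radical: √(z + 42) = z.
Square both sides: z + 42 = (z)².
Expand and rearrange: z² - z - 42 = 0.
Solving gives z = 7 or z = -6.
Check each candidate in the original equation:
  z = 7: √(49) = 7, while z = 7 — valid.
  z = -6: √(36) = 6, while z = -6 — extraneous.

z = 7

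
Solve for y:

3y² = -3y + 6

Bring every term to one side: 3y² + 3y - 6 = 0.
Factor: 3(y - 1)(y + 2) = 0.
So y = 1 or y = -2.

y = -2 or y = 1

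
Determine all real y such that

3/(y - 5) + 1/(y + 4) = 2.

Multiply both sides by (y - 5)(y + 4):
3(y + 4) + (y - 5) = 2(y - 5)(y + 4).
Expand and collect terms: 2y^2 - 6y - 47 = 0.
By the quadratic formula, y = (6 +/- sqrt(412)) / 4, so y ~= 6.5744 or y ~= -3.5744.
Neither value makes a denominator zero (y != 5, y != -4), so both are valid.

y = -3.5744 or y = 6.5744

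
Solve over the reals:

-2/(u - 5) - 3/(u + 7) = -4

Multiply both sides by (u - 5)(u + 7):
-2(u + 7) - 3(u - 5) = -4(u - 5)(u + 7).
Expand and collect terms: -4u² - 3u + 139 = 0.
By the quadratic formula, u = (3 ± √2233) / -8, so u ≈ -6.2818 or u ≈ 5.5318.
Neither value makes a denominator zero (u ≠ 5, u ≠ -7), so both are valid.

u = -6.2818 or u = 5.5318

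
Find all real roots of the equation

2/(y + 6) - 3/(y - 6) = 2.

y = -4.8394 or y = 4.3394

Multiply both sides by (y + 6)(y - 6):
2(y - 6) - 3(y + 6) = 2(y + 6)(y - 6).
Expand and collect terms: 2y² + y - 42 = 0.
By the quadratic formula, y = (-1 ± √337) / 4, so y ≈ 4.3394 or y ≈ -4.8394.
Neither value makes a denominator zero (y ≠ -6, y ≠ 6), so both are valid.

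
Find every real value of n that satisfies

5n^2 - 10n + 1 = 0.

n = 0.1056 or n = 1.8944

Discriminant: (-10)^2 - 4*5*1 = 80.
Quadratic formula: n = (10 +/- sqrt(80)) / 10.
So n = 2*sqrt(5)/5 + 1 ~= 1.8944 or n = 1 - 2*sqrt(5)/5 ~= 0.1056.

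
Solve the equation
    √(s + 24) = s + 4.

s = 1

Square both sides: s + 24 = (s + 4)².
Expand and rearrange: s² + 7s - 8 = 0.
Solving gives s = 1 or s = -8.
Check each candidate in the original equation:
  s = 1: √(25) = 5, while s + 4 = 5 — valid.
  s = -8: √(16) = 4, while s + 4 = -4 — extraneous.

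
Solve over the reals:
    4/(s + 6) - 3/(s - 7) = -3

Multiply both sides by (s + 6)(s - 7):
4(s - 7) - 3(s + 6) = -3(s + 6)(s - 7).
Expand and collect terms: -3s^2 + 2s + 172 = 0.
By the quadratic formula, s = (-2 +/- sqrt(2068)) / -6, so s ~= -7.2459 or s ~= 7.9125.
Neither value makes a denominator zero (s != -6, s != 7), so both are valid.

s = -7.2459 or s = 7.9125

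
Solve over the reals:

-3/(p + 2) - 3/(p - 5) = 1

Multiply both sides by (p + 2)(p - 5):
-3(p - 5) - 3(p + 2) = (p + 2)(p - 5).
Expand and collect terms: p^2 + 3p - 19 = 0.
By the quadratic formula, p = (-3 +/- sqrt(85)) / 2, so p ~= 3.1098 or p ~= -6.1098.
Neither value makes a denominator zero (p != -2, p != 5), so both are valid.

p = -6.1098 or p = 3.1098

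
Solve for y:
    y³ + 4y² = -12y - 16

Rearrange: y³ + 4y² + 12y + 16 = 0.
Possible rational roots are divisors of 16. Testing y = -2 gives 0, so (y + 2) is a factor.
Divide: y³ + 4y² + 12y + 16 = (y + 2)(y² + 2y + 8).
The quadratic y² + 2y + 8 has discriminant -28 < 0, so no further real roots.

y = -2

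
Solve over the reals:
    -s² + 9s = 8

Bring every term to one side: -s² + 9s - 8 = 0.
Factor: -1(s - 1)(s - 8) = 0.
So s = 1 or s = 8.

s = 1 or s = 8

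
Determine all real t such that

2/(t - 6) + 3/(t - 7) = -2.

Multiply both sides by (t - 6)(t - 7):
2(t - 7) + 3(t - 6) = -2(t - 6)(t - 7).
Expand and collect terms: -2t² + 21t - 52 = 0.
Factor or apply the quadratic formula: t = 4 or t = 6.5.
Neither value makes a denominator zero (t ≠ 6, t ≠ 7), so both are valid.

t = 4 or t = 6.5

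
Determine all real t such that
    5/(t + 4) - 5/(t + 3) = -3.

Multiply both sides by (t + 4)(t + 3):
5(t + 3) - 5(t + 4) = -3(t + 4)(t + 3).
Expand and collect terms: -3t² - 21t - 31 = 0.
By the quadratic formula, t = (21 ± √69) / -6, so t ≈ -4.8844 or t ≈ -2.1156.
Neither value makes a denominator zero (t ≠ -4, t ≠ -3), so both are valid.

t = -4.8844 or t = -2.1156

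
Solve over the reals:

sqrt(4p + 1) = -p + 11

Square both sides: 4p + 1 = (-p + 11)^2.
Expand and rearrange: p^2 - 26p + 120 = 0.
Solving gives p = 20 or p = 6.
Check each candidate in the original equation:
  p = 20: sqrt(81) = 9, while -p + 11 = -9 — extraneous.
  p = 6: sqrt(25) = 5, while -p + 11 = 5 — valid.

p = 6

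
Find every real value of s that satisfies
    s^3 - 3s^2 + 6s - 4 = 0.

s = 1

Possible rational roots are divisors of -4. Testing s = 1 gives 0, so (s - 1) is a factor.
Divide: s^3 - 3s^2 + 6s - 4 = (s - 1)(s^2 - 2s + 4).
The quadratic s^2 - 2s + 4 has discriminant -12 < 0, so no further real roots.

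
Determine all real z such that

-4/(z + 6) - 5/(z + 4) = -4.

z = -5.4611 or z = -2.2889

Multiply both sides by (z + 6)(z + 4):
-4(z + 4) - 5(z + 6) = -4(z + 6)(z + 4).
Expand and collect terms: -4z² - 31z - 50 = 0.
By the quadratic formula, z = (31 ± √161) / -8, so z ≈ -5.4611 or z ≈ -2.2889.
Neither value makes a denominator zero (z ≠ -6, z ≠ -4), so both are valid.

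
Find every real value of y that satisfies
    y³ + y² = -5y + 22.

Rearrange: y³ + y² + 5y - 22 = 0.
Possible rational roots are divisors of -22. Testing y = 2 gives 0, so (y - 2) is a factor.
Divide: y³ + y² + 5y - 22 = (y - 2)(y² + 3y + 11).
The quadratic y² + 3y + 11 has discriminant -35 < 0, so no further real roots.

y = 2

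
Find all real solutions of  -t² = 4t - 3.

t = -4.6458 or t = 0.6458

Rearrange to standard form: -t² - 4t + 3 = 0.
Discriminant: (-4)² − 4·(-1)·3 = 28.
Quadratic formula: t = (4 ± √28) / (-2).
So t = -√(7) - 2 ≈ -4.6458 or t = -2 + √(7) ≈ 0.6458.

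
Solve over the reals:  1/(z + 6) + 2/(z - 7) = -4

z = -6.2598 or z = 6.5098

Multiply both sides by (z + 6)(z - 7):
(z - 7) + 2(z + 6) = -4(z + 6)(z - 7).
Expand and collect terms: -4z² + z + 163 = 0.
By the quadratic formula, z = (-1 ± √2609) / -8, so z ≈ -6.2598 or z ≈ 6.5098.
Neither value makes a denominator zero (z ≠ -6, z ≠ 7), so both are valid.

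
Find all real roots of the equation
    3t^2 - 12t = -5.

Rearrange to standard form: 3t^2 - 12t + 5 = 0.
Discriminant: (-12)^2 - 4*3*5 = 84.
Quadratic formula: t = (12 +/- sqrt(84)) / 6.
So t = sqrt(21)/3 + 2 ~= 3.5275 or t = 2 - sqrt(21)/3 ~= 0.4725.

t = 0.4725 or t = 3.5275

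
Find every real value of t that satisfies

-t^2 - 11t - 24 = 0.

Factor: -1(t + 3)(t + 8) = 0.
So t = -3 or t = -8.

t = -8 or t = -3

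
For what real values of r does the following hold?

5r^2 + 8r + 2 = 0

r = -1.2899 or r = -0.3101

Discriminant: (8)^2 - 4*5*2 = 24.
Quadratic formula: r = (-8 +/- sqrt(24)) / 10.
So r = -4/5 + sqrt(6)/5 ~= -0.3101 or r = -4/5 - sqrt(6)/5 ~= -1.2899.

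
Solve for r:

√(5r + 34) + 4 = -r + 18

Isolate the radical: √(5r + 34) = -r + 14.
Square both sides: 5r + 34 = (-r + 14)².
Expand and rearrange: r² - 33r + 162 = 0.
Solving gives r = 27 or r = 6.
Check each candidate in the original equation:
  r = 27: √(169) = 13, while -r + 14 = -13 — extraneous.
  r = 6: √(64) = 8, while -r + 14 = 8 — valid.

r = 6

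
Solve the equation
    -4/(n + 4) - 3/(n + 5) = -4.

Multiply both sides by (n + 4)(n + 5):
-4(n + 5) - 3(n + 4) = -4(n + 4)(n + 5).
Expand and collect terms: -4n² - 29n - 48 = 0.
By the quadratic formula, n = (29 ± √73) / -8, so n ≈ -4.693 or n ≈ -2.557.
Neither value makes a denominator zero (n ≠ -4, n ≠ -5), so both are valid.

n = -4.693 or n = -2.557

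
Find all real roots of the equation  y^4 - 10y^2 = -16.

y = -2.8284 or y = -1.4142 or y = 1.4142 or y = 2.8284

Let u = y^2. The equation becomes u^2 - 10u + 16 = 0.
Factor: (u - 8)(u - 2) = 0, so u = 8 or u = 2.
y^2 = 8 gives y = +/-2*sqrt(2) ~= +/-2.8284.
y^2 = 2 gives y = +/-sqrt(2) ~= +/-1.4142.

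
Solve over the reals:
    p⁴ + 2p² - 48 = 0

Let u = p². The equation becomes u² + 2u - 48 = 0.
Factor: (u + 8)(u - 6) = 0, so u = -8 or u = 6.
p² = -8 < 0 has no real solution.
p² = 6 gives p = ±√(6) ≈ ±2.4495.

p = -2.4495 or p = 2.4495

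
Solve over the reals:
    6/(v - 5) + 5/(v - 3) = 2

Multiply both sides by (v - 5)(v - 3):
6(v - 3) + 5(v - 5) = 2(v - 5)(v - 3).
Expand and collect terms: 2v² - 27v + 73 = 0.
By the quadratic formula, v = (27 ± √145) / 4, so v ≈ 9.7604 or v ≈ 3.7396.
Neither value makes a denominator zero (v ≠ 5, v ≠ 3), so both are valid.

v = 3.7396 or v = 9.7604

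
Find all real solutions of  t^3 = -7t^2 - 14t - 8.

t = -4 or t = -2 or t = -1

Rearrange: t^3 + 7t^2 + 14t + 8 = 0.
Possible rational roots are divisors of 8. Testing t = -2 gives 0, so (t + 2) is a factor.
Divide: t^3 + 7t^2 + 14t + 8 = (t + 2)(t^2 + 5t + 4).
Factor the quadratic: t = -1 or t = -4.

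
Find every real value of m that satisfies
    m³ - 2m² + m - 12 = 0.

Possible rational roots are divisors of -12. Testing m = 3 gives 0, so (m - 3) is a factor.
Divide: m³ - 2m² + m - 12 = (m - 3)(m² + m + 4).
The quadratic m² + m + 4 has discriminant -15 < 0, so no further real roots.

m = 3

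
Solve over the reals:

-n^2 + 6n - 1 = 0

n = 0.1716 or n = 5.8284

Discriminant: (6)^2 - 4*(-1)*(-1) = 32.
Quadratic formula: n = (-6 +/- sqrt(32)) / (-2).
So n = 3 - 2*sqrt(2) ~= 0.1716 or n = 2*sqrt(2) + 3 ~= 5.8284.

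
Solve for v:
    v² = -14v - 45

v = -9 or v = -5

Bring every term to one side: v² + 14v + 45 = 0.
Factor: (v + 5)(v + 9) = 0.
So v = -5 or v = -9.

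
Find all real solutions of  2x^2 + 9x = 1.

x = -4.6085 or x = 0.1085

Rearrange to standard form: 2x^2 + 9x - 1 = 0.
Discriminant: (9)^2 - 4*2*(-1) = 89.
Quadratic formula: x = (-9 +/- sqrt(89)) / 4.
So x = -9/4 + sqrt(89)/4 ~= 0.1085 or x = -sqrt(89)/4 - 9/4 ~= -4.6085.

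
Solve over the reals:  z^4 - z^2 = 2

z = -1.4142 or z = 1.4142

Let u = z^2. The equation becomes u^2 - u - 2 = 0.
Factor: (u - 2)(u + 1) = 0, so u = 2 or u = -1.
z^2 = 2 gives z = +/-sqrt(2) ~= +/-1.4142.
z^2 = -1 < 0 has no real solution.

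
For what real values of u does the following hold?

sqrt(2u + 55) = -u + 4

Square both sides: 2u + 55 = (-u + 4)^2.
Expand and rearrange: u^2 - 10u - 39 = 0.
Solving gives u = 13 or u = -3.
Check each candidate in the original equation:
  u = 13: sqrt(81) = 9, while -u + 4 = -9 — extraneous.
  u = -3: sqrt(49) = 7, while -u + 4 = 7 — valid.

u = -3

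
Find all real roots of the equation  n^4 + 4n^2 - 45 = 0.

Let u = n^2. The equation becomes u^2 + 4u - 45 = 0.
Factor: (u - 5)(u + 9) = 0, so u = 5 or u = -9.
n^2 = 5 gives n = +/-sqrt(5) ~= +/-2.2361.
n^2 = -9 < 0 has no real solution.

n = -2.2361 or n = 2.2361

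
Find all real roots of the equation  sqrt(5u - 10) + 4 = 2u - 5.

Isolate the radical: sqrt(5u - 10) = 2u - 9.
Square both sides: 5u - 10 = (2u - 9)^2.
Expand and rearrange: 4u^2 - 41u + 91 = 0.
Solving gives u = 7 or u = 3.25.
Check each candidate in the original equation:
  u = 7: sqrt(25) = 5, while 2u - 9 = 5 — valid.
  u = 3.25: sqrt(6.25) = 2.5, while 2u - 9 = -2.5 — extraneous.

u = 7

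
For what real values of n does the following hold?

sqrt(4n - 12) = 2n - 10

Square both sides: 4n - 12 = (2n - 10)^2.
Expand and rearrange: 4n^2 - 44n + 112 = 0.
Solving gives n = 7 or n = 4.
Check each candidate in the original equation:
  n = 7: sqrt(16) = 4, while 2n - 10 = 4 — valid.
  n = 4: sqrt(4) = 2, while 2n - 10 = -2 — extraneous.

n = 7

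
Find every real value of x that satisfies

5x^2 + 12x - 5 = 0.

x = -2.762 or x = 0.362

Discriminant: (12)^2 - 4*5*(-5) = 244.
Quadratic formula: x = (-12 +/- sqrt(244)) / 10.
So x = -6/5 + sqrt(61)/5 ~= 0.362 or x = -sqrt(61)/5 - 6/5 ~= -2.762.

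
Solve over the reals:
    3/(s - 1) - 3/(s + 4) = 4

Multiply both sides by (s - 1)(s + 4):
3(s + 4) - 3(s - 1) = 4(s - 1)(s + 4).
Expand and collect terms: 4s^2 + 12s - 31 = 0.
By the quadratic formula, s = (-12 +/- sqrt(640)) / 8, so s ~= 1.6623 or s ~= -4.6623.
Neither value makes a denominator zero (s != 1, s != -4), so both are valid.

s = -4.6623 or s = 1.6623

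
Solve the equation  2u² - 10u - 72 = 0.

u = -4 or u = 9

Factor: 2(u + 4)(u - 9) = 0.
So u = -4 or u = 9.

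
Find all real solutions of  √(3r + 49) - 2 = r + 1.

Isolate the radical: √(3r + 49) = r + 3.
Square both sides: 3r + 49 = (r + 3)².
Expand and rearrange: r² + 3r - 40 = 0.
Solving gives r = 5 or r = -8.
Check each candidate in the original equation:
  r = 5: √(64) = 8, while r + 3 = 8 — valid.
  r = -8: √(25) = 5, while r + 3 = -5 — extraneous.

r = 5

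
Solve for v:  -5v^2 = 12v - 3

Rearrange to standard form: -5v^2 - 12v + 3 = 0.
Discriminant: (-12)^2 - 4*(-5)*3 = 204.
Quadratic formula: v = (12 +/- sqrt(204)) / (-10).
So v = -sqrt(51)/5 - 6/5 ~= -2.6283 or v = -6/5 + sqrt(51)/5 ~= 0.2283.

v = -2.6283 or v = 0.2283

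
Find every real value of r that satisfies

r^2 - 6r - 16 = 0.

Factor: (r + 2)(r - 8) = 0.
So r = -2 or r = 8.

r = -2 or r = 8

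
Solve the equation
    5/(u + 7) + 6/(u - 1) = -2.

Multiply both sides by (u + 7)(u - 1):
5(u - 1) + 6(u + 7) = -2(u + 7)(u - 1).
Expand and collect terms: -2u² - 23u - 23 = 0.
By the quadratic formula, u = (23 ± √345) / -4, so u ≈ -10.3935 or u ≈ -1.1065.
Neither value makes a denominator zero (u ≠ -7, u ≠ 1), so both are valid.

u = -10.3935 or u = -1.1065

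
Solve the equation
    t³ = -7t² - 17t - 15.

t = -3

Rearrange: t³ + 7t² + 17t + 15 = 0.
Possible rational roots are divisors of 15. Testing t = -3 gives 0, so (t + 3) is a factor.
Divide: t³ + 7t² + 17t + 15 = (t + 3)(t² + 4t + 5).
The quadratic t² + 4t + 5 has discriminant -4 < 0, so no further real roots.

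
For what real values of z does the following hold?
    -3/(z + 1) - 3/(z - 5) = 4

z = -1.8423 or z = 4.3423

Multiply both sides by (z + 1)(z - 5):
-3(z - 5) - 3(z + 1) = 4(z + 1)(z - 5).
Expand and collect terms: 4z² - 10z - 32 = 0.
By the quadratic formula, z = (10 ± √612) / 8, so z ≈ 4.3423 or z ≈ -1.8423.
Neither value makes a denominator zero (z ≠ -1, z ≠ 5), so both are valid.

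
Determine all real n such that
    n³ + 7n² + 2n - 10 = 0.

n = -6.4495 or n = -1.5505 or n = 1

Possible rational roots are divisors of -10. Testing n = 1 gives 0, so (n - 1) is a factor.
Divide: n³ + 7n² + 2n - 10 = (n - 1)(n² + 8n + 10).
Apply the quadratic formula to n² + 8n + 10 = 0: n = (-8 ± √24)/2, i.e. n ≈ -1.5505 or n ≈ -6.4495.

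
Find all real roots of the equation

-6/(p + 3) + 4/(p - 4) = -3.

Multiply both sides by (p + 3)(p - 4):
-6(p - 4) + 4(p + 3) = -3(p + 3)(p - 4).
Expand and collect terms: -3p² + 5p = 0.
Factor or apply the quadratic formula: p = 0 or p = 1.6667.
Neither value makes a denominator zero (p ≠ -3, p ≠ 4), so both are valid.

p = 0 or p = 1.6667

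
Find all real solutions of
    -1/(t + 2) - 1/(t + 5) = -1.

Multiply both sides by (t + 2)(t + 5):
-(t + 5) - (t + 2) = -(t + 2)(t + 5).
Expand and collect terms: -t^2 - 5t - 3 = 0.
By the quadratic formula, t = (5 +/- sqrt(13)) / -2, so t ~= -4.3028 or t ~= -0.6972.
Neither value makes a denominator zero (t != -2, t != -5), so both are valid.

t = -4.3028 or t = -0.6972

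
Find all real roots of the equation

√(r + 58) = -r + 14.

r = 6

Square both sides: r + 58 = (-r + 14)².
Expand and rearrange: r² - 29r + 138 = 0.
Solving gives r = 23 or r = 6.
Check each candidate in the original equation:
  r = 23: √(81) = 9, while -r + 14 = -9 — extraneous.
  r = 6: √(64) = 8, while -r + 14 = 8 — valid.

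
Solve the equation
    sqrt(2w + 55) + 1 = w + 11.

w = -3

Isolate the radical: sqrt(2w + 55) = w + 10.
Square both sides: 2w + 55 = (w + 10)^2.
Expand and rearrange: w^2 + 18w + 45 = 0.
Solving gives w = -3 or w = -15.
Check each candidate in the original equation:
  w = -3: sqrt(49) = 7, while w + 10 = 7 — valid.
  w = -15: sqrt(25) = 5, while w + 10 = -5 — extraneous.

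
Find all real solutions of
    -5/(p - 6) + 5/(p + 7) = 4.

p = -5.599 or p = 4.599

Multiply both sides by (p - 6)(p + 7):
-5(p + 7) + 5(p - 6) = 4(p - 6)(p + 7).
Expand and collect terms: 4p² + 4p - 103 = 0.
By the quadratic formula, p = (-4 ± √1664) / 8, so p ≈ 4.599 or p ≈ -5.599.
Neither value makes a denominator zero (p ≠ 6, p ≠ -7), so both are valid.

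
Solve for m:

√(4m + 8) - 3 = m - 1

Isolate the radical: √(4m + 8) = m + 2.
Square both sides: 4m + 8 = (m + 2)².
Expand and rearrange: m² - 4 = 0.
Solving gives m = 2 or m = -2.
Check each candidate in the original equation:
  m = 2: √(16) = 4, while m + 2 = 4 — valid.
  m = -2: √(0) = 0, while m + 2 = 0 — valid.

m = -2 or m = 2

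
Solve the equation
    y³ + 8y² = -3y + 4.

y = -7.5311 or y = -1 or y = 0.5311

Rearrange: y³ + 8y² + 3y - 4 = 0.
Possible rational roots are divisors of -4. Testing y = -1 gives 0, so (y + 1) is a factor.
Divide: y³ + 8y² + 3y - 4 = (y + 1)(y² + 7y - 4).
Apply the quadratic formula to y² + 7y - 4 = 0: y = (-7 ± √65)/2, i.e. y ≈ 0.5311 or y ≈ -7.5311.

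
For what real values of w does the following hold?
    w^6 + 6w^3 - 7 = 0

Let u = w^3. The equation becomes u^2 + 6u - 7 = 0.
Factor: (u + 7)(u - 1) = 0, so u = -7 or u = 1.
w^3 = -7 gives w = -(7)^(1/3) ~= -1.9129.
w^3 = 1 gives w = 1.

w = -1.9129 or w = 1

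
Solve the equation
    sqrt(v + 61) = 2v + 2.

v = 3

Square both sides: v + 61 = (2v + 2)^2.
Expand and rearrange: 4v^2 + 7v - 57 = 0.
Solving gives v = 3 or v = -4.75.
Check each candidate in the original equation:
  v = 3: sqrt(64) = 8, while 2v + 2 = 8 — valid.
  v = -4.75: sqrt(56.25) = 7.5, while 2v + 2 = -7.5 — extraneous.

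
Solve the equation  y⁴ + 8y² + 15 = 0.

No real solutions.

Let u = y². The equation becomes u² + 8u + 15 = 0.
Factor: (u + 5)(u + 3) = 0, so u = -5 or u = -3.
y² = -5 < 0 has no real solution.
y² = -3 < 0 has no real solution.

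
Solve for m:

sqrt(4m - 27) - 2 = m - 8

Isolate the radical: sqrt(4m - 27) = m - 6.
Square both sides: 4m - 27 = (m - 6)^2.
Expand and rearrange: m^2 - 16m + 63 = 0.
Solving gives m = 9 or m = 7.
Check each candidate in the original equation:
  m = 9: sqrt(9) = 3, while m - 6 = 3 — valid.
  m = 7: sqrt(1) = 1, while m - 6 = 1 — valid.

m = 7 or m = 9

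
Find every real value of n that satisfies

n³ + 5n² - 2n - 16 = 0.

n = -4.7016 or n = -2 or n = 1.7016

Possible rational roots are divisors of -16. Testing n = -2 gives 0, so (n + 2) is a factor.
Divide: n³ + 5n² - 2n - 16 = (n + 2)(n² + 3n - 8).
Apply the quadratic formula to n² + 3n - 8 = 0: n = (-3 ± √41)/2, i.e. n ≈ 1.7016 or n ≈ -4.7016.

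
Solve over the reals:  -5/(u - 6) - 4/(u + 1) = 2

u = -3.6949 or u = 4.1949

Multiply both sides by (u - 6)(u + 1):
-5(u + 1) - 4(u - 6) = 2(u - 6)(u + 1).
Expand and collect terms: 2u² - u - 31 = 0.
By the quadratic formula, u = (1 ± √249) / 4, so u ≈ 4.1949 or u ≈ -3.6949.
Neither value makes a denominator zero (u ≠ 6, u ≠ -1), so both are valid.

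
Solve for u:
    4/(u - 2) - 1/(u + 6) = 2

Multiply both sides by (u - 2)(u + 6):
4(u + 6) - (u - 2) = 2(u - 2)(u + 6).
Expand and collect terms: 2u² + 5u - 50 = 0.
By the quadratic formula, u = (-5 ± √425) / 4, so u ≈ 3.9039 or u ≈ -6.4039.
Neither value makes a denominator zero (u ≠ 2, u ≠ -6), so both are valid.

u = -6.4039 or u = 3.9039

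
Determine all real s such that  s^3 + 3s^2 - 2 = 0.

Possible rational roots are divisors of -2. Testing s = -1 gives 0, so (s + 1) is a factor.
Divide: s^3 + 3s^2 - 2 = (s + 1)(s^2 + 2s - 2).
Apply the quadratic formula to s^2 + 2s - 2 = 0: s = (-2 +/- sqrt(12))/2, i.e. s ~= 0.7321 or s ~= -2.7321.

s = -2.7321 or s = -1 or s = 0.7321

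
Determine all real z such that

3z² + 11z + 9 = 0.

z = -2.4343 or z = -1.2324

Discriminant: (11)² − 4·3·9 = 13.
Quadratic formula: z = (-11 ± √13) / 6.
So z = -11/6 + √(13)/6 ≈ -1.2324 or z = -11/6 - √(13)/6 ≈ -2.4343.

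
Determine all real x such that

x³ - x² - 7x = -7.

x = -2.6458 or x = 1 or x = 2.6458

Rearrange: x³ - x² - 7x + 7 = 0.
Possible rational roots are divisors of 7. Testing x = 1 gives 0, so (x - 1) is a factor.
Divide: x³ - x² - 7x + 7 = (x - 1)(x² - 7).
Apply the quadratic formula to x² - 7 = 0: x = (0 ± √28)/2, i.e. x ≈ 2.6458 or x ≈ -2.6458.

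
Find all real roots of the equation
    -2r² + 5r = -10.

Rearrange to standard form: -2r² + 5r + 10 = 0.
Discriminant: (5)² − 4·(-2)·10 = 105.
Quadratic formula: r = (-5 ± √105) / (-4).
So r = 5/4 - √(105)/4 ≈ -1.3117 or r = 5/4 + √(105)/4 ≈ 3.8117.

r = -1.3117 or r = 3.8117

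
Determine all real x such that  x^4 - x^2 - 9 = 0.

Let u = x^2. The equation becomes u^2 - u - 9 = 0.
By the quadratic formula, u = 1/2 + sqrt(37)/2 or u = 1/2 - sqrt(37)/2.
x^2 = 1/2 + sqrt(37)/2 gives x = +/-sqrt(1/2 + sqrt(37)/2) ~= +/-1.8819.
x^2 = 1/2 - sqrt(37)/2 < 0 has no real solution.

x = -1.8819 or x = 1.8819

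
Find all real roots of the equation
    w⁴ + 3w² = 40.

Let u = w². The equation becomes u² + 3u - 40 = 0.
Factor: (u + 8)(u - 5) = 0, so u = -8 or u = 5.
w² = -8 < 0 has no real solution.
w² = 5 gives w = ±√(5) ≈ ±2.2361.

w = -2.2361 or w = 2.2361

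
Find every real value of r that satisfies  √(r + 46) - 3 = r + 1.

Isolate the radical: √(r + 46) = r + 4.
Square both sides: r + 46 = (r + 4)².
Expand and rearrange: r² + 7r - 30 = 0.
Solving gives r = 3 or r = -10.
Check each candidate in the original equation:
  r = 3: √(49) = 7, while r + 4 = 7 — valid.
  r = -10: √(36) = 6, while r + 4 = -6 — extraneous.

r = 3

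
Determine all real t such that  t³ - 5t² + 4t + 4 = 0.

Possible rational roots are divisors of 4. Testing t = 2 gives 0, so (t - 2) is a factor.
Divide: t³ - 5t² + 4t + 4 = (t - 2)(t² - 3t - 2).
Apply the quadratic formula to t² - 3t - 2 = 0: t = (3 ± √17)/2, i.e. t ≈ 3.5616 or t ≈ -0.5616.

t = -0.5616 or t = 2 or t = 3.5616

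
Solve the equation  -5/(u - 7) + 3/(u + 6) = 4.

u = -5.1641 or u = 5.6641

Multiply both sides by (u - 7)(u + 6):
-5(u + 6) + 3(u - 7) = 4(u - 7)(u + 6).
Expand and collect terms: 4u^2 - 2u - 117 = 0.
By the quadratic formula, u = (2 +/- sqrt(1876)) / 8, so u ~= 5.6641 or u ~= -5.1641.
Neither value makes a denominator zero (u != 7, u != -6), so both are valid.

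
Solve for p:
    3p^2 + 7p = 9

Rearrange to standard form: 3p^2 + 7p - 9 = 0.
Discriminant: (7)^2 - 4*3*(-9) = 157.
Quadratic formula: p = (-7 +/- sqrt(157)) / 6.
So p = -7/6 + sqrt(157)/6 ~= 0.9217 or p = -sqrt(157)/6 - 7/6 ~= -3.255.

p = -3.255 or p = 0.9217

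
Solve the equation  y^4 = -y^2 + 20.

y = -2 or y = 2

Let u = y^2. The equation becomes u^2 + u - 20 = 0.
Factor: (u - 4)(u + 5) = 0, so u = 4 or u = -5.
y^2 = 4 gives y = +/-2.
y^2 = -5 < 0 has no real solution.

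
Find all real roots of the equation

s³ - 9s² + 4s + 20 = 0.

Possible rational roots are divisors of 20. Testing s = 2 gives 0, so (s - 2) is a factor.
Divide: s³ - 9s² + 4s + 20 = (s - 2)(s² - 7s - 10).
Apply the quadratic formula to s² - 7s - 10 = 0: s = (7 ± √89)/2, i.e. s ≈ 8.217 or s ≈ -1.217.

s = -1.217 or s = 2 or s = 8.217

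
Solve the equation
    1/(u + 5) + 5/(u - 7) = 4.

Multiply both sides by (u + 5)(u - 7):
(u - 7) + 5(u + 5) = 4(u + 5)(u - 7).
Expand and collect terms: 4u² - 14u - 158 = 0.
By the quadratic formula, u = (14 ± √2724) / 8, so u ≈ 8.274 or u ≈ -4.774.
Neither value makes a denominator zero (u ≠ -5, u ≠ 7), so both are valid.

u = -4.774 or u = 8.274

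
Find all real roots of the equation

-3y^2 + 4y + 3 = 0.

Discriminant: (4)^2 - 4*(-3)*3 = 52.
Quadratic formula: y = (-4 +/- sqrt(52)) / (-6).
So y = 2/3 - sqrt(13)/3 ~= -0.5352 or y = 2/3 + sqrt(13)/3 ~= 1.8685.

y = -0.5352 or y = 1.8685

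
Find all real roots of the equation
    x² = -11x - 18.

x = -9 or x = -2

Bring every term to one side: x² + 11x + 18 = 0.
Factor: (x + 2)(x + 9) = 0.
So x = -2 or x = -9.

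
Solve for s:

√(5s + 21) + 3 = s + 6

s = 3

Isolate the radical: √(5s + 21) = s + 3.
Square both sides: 5s + 21 = (s + 3)².
Expand and rearrange: s² + s - 12 = 0.
Solving gives s = 3 or s = -4.
Check each candidate in the original equation:
  s = 3: √(36) = 6, while s + 3 = 6 — valid.
  s = -4: √(1) = 1, while s + 3 = -1 — extraneous.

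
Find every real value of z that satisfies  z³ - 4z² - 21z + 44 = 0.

z = -4 or z = 1.7639 or z = 6.2361

Possible rational roots are divisors of 44. Testing z = -4 gives 0, so (z + 4) is a factor.
Divide: z³ - 4z² - 21z + 44 = (z + 4)(z² - 8z + 11).
Apply the quadratic formula to z² - 8z + 11 = 0: z = (8 ± √20)/2, i.e. z ≈ 6.2361 or z ≈ 1.7639.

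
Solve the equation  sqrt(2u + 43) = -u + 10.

u = 3

Square both sides: 2u + 43 = (-u + 10)^2.
Expand and rearrange: u^2 - 22u + 57 = 0.
Solving gives u = 19 or u = 3.
Check each candidate in the original equation:
  u = 19: sqrt(81) = 9, while -u + 10 = -9 — extraneous.
  u = 3: sqrt(49) = 7, while -u + 10 = 7 — valid.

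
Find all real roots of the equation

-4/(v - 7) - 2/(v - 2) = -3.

v = 2.5139 or v = 8.4861

Multiply both sides by (v - 7)(v - 2):
-4(v - 2) - 2(v - 7) = -3(v - 7)(v - 2).
Expand and collect terms: -3v^2 + 33v - 64 = 0.
By the quadratic formula, v = (-33 +/- sqrt(321)) / -6, so v ~= 2.5139 or v ~= 8.4861.
Neither value makes a denominator zero (v != 7, v != 2), so both are valid.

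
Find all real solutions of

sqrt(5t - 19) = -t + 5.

Square both sides: 5t - 19 = (-t + 5)^2.
Expand and rearrange: t^2 - 15t + 44 = 0.
Solving gives t = 11 or t = 4.
Check each candidate in the original equation:
  t = 11: sqrt(36) = 6, while -t + 5 = -6 — extraneous.
  t = 4: sqrt(1) = 1, while -t + 5 = 1 — valid.

t = 4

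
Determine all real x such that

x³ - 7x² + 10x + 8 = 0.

Possible rational roots are divisors of 8. Testing x = 4 gives 0, so (x - 4) is a factor.
Divide: x³ - 7x² + 10x + 8 = (x - 4)(x² - 3x - 2).
Apply the quadratic formula to x² - 3x - 2 = 0: x = (3 ± √17)/2, i.e. x ≈ 3.5616 or x ≈ -0.5616.

x = -0.5616 or x = 3.5616 or x = 4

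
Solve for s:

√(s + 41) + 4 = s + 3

s = 8

Isolate the radical: √(s + 41) = s - 1.
Square both sides: s + 41 = (s - 1)².
Expand and rearrange: s² - 3s - 40 = 0.
Solving gives s = 8 or s = -5.
Check each candidate in the original equation:
  s = 8: √(49) = 7, while s - 1 = 7 — valid.
  s = -5: √(36) = 6, while s - 1 = -6 — extraneous.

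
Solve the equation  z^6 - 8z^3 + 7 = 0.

Let u = z^3. The equation becomes u^2 - 8u + 7 = 0.
Factor: (u - 7)(u - 1) = 0, so u = 7 or u = 1.
z^3 = 7 gives z = (7)^(1/3) ~= 1.9129.
z^3 = 1 gives z = 1.

z = 1 or z = 1.9129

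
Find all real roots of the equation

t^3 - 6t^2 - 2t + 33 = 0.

Possible rational roots are divisors of 33. Testing t = 3 gives 0, so (t - 3) is a factor.
Divide: t^3 - 6t^2 - 2t + 33 = (t - 3)(t^2 - 3t - 11).
Apply the quadratic formula to t^2 - 3t - 11 = 0: t = (3 +/- sqrt(53))/2, i.e. t ~= 5.1401 or t ~= -2.1401.

t = -2.1401 or t = 3 or t = 5.1401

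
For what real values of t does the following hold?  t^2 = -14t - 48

Bring every term to one side: t^2 + 14t + 48 = 0.
Factor: (t + 6)(t + 8) = 0.
So t = -6 or t = -8.

t = -8 or t = -6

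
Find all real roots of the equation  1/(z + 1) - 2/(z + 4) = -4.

Multiply both sides by (z + 1)(z + 4):
(z + 4) - 2(z + 1) = -4(z + 1)(z + 4).
Expand and collect terms: -4z^2 - 19z - 18 = 0.
By the quadratic formula, z = (19 +/- sqrt(73)) / -8, so z ~= -3.443 or z ~= -1.307.
Neither value makes a denominator zero (z != -1, z != -4), so both are valid.

z = -3.443 or z = -1.307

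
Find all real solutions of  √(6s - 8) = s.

Square both sides: 6s - 8 = (s)².
Expand and rearrange: s² - 6s + 8 = 0.
Solving gives s = 4 or s = 2.
Check each candidate in the original equation:
  s = 4: √(16) = 4, while s = 4 — valid.
  s = 2: √(4) = 2, while s = 2 — valid.

s = 2 or s = 4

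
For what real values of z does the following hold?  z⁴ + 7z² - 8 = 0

z = -1 or z = 1

Let u = z². The equation becomes u² + 7u - 8 = 0.
Factor: (u - 1)(u + 8) = 0, so u = 1 or u = -8.
z² = 1 gives z = ±1.
z² = -8 < 0 has no real solution.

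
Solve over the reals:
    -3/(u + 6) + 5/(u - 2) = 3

u = -6.8414 or u = 3.5081

Multiply both sides by (u + 6)(u - 2):
-3(u - 2) + 5(u + 6) = 3(u + 6)(u - 2).
Expand and collect terms: 3u² + 10u - 72 = 0.
By the quadratic formula, u = (-10 ± √964) / 6, so u ≈ 3.5081 or u ≈ -6.8414.
Neither value makes a denominator zero (u ≠ -6, u ≠ 2), so both are valid.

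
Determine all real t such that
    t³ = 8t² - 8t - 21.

t = -1.1401 or t = 3 or t = 6.1401

Rearrange: t³ - 8t² + 8t + 21 = 0.
Possible rational roots are divisors of 21. Testing t = 3 gives 0, so (t - 3) is a factor.
Divide: t³ - 8t² + 8t + 21 = (t - 3)(t² - 5t - 7).
Apply the quadratic formula to t² - 5t - 7 = 0: t = (5 ± √53)/2, i.e. t ≈ 6.1401 or t ≈ -1.1401.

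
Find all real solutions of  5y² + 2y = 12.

Rearrange to standard form: 5y² + 2y - 12 = 0.
Discriminant: (2)² − 4·5·(-12) = 244.
Quadratic formula: y = (-2 ± √244) / 10.
So y = -1/5 + √(61)/5 ≈ 1.362 or y = -√(61)/5 - 1/5 ≈ -1.762.

y = -1.762 or y = 1.362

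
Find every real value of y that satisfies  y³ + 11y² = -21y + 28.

Rearrange: y³ + 11y² + 21y - 28 = 0.
Possible rational roots are divisors of -28. Testing y = -4 gives 0, so (y + 4) is a factor.
Divide: y³ + 11y² + 21y - 28 = (y + 4)(y² + 7y - 7).
Apply the quadratic formula to y² + 7y - 7 = 0: y = (-7 ± √77)/2, i.e. y ≈ 0.8875 or y ≈ -7.8875.

y = -7.8875 or y = -4 or y = 0.8875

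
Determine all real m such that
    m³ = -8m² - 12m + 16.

Rearrange: m³ + 8m² + 12m - 16 = 0.
Possible rational roots are divisors of -16. Testing m = -4 gives 0, so (m + 4) is a factor.
Divide: m³ + 8m² + 12m - 16 = (m + 4)(m² + 4m - 4).
Apply the quadratic formula to m² + 4m - 4 = 0: m = (-4 ± √32)/2, i.e. m ≈ 0.8284 or m ≈ -4.8284.

m = -4.8284 or m = -4 or m = 0.8284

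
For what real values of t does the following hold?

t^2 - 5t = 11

t = -1.6533 or t = 6.6533

Rearrange to standard form: t^2 - 5t - 11 = 0.
Discriminant: (-5)^2 - 4*1*(-11) = 69.
Quadratic formula: t = (5 +/- sqrt(69)) / 2.
So t = 5/2 + sqrt(69)/2 ~= 6.6533 or t = 5/2 - sqrt(69)/2 ~= -1.6533.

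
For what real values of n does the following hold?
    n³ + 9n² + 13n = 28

Rearrange: n³ + 9n² + 13n - 28 = 0.
Possible rational roots are divisors of -28. Testing n = -4 gives 0, so (n + 4) is a factor.
Divide: n³ + 9n² + 13n - 28 = (n + 4)(n² + 5n - 7).
Apply the quadratic formula to n² + 5n - 7 = 0: n = (-5 ± √53)/2, i.e. n ≈ 1.1401 or n ≈ -6.1401.

n = -6.1401 or n = -4 or n = 1.1401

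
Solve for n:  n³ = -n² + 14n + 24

Rearrange: n³ + n² - 14n - 24 = 0.
Possible rational roots are divisors of -24. Testing n = -3 gives 0, so (n + 3) is a factor.
Divide: n³ + n² - 14n - 24 = (n + 3)(n² - 2n - 8).
Factor the quadratic: n = 4 or n = -2.

n = -3 or n = -2 or n = 4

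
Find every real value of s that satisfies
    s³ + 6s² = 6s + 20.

s = -6.4495 or s = -1.5505 or s = 2

Rearrange: s³ + 6s² - 6s - 20 = 0.
Possible rational roots are divisors of -20. Testing s = 2 gives 0, so (s - 2) is a factor.
Divide: s³ + 6s² - 6s - 20 = (s - 2)(s² + 8s + 10).
Apply the quadratic formula to s² + 8s + 10 = 0: s = (-8 ± √24)/2, i.e. s ≈ -1.5505 or s ≈ -6.4495.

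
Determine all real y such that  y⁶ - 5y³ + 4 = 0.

Let u = y³. The equation becomes u² - 5u + 4 = 0.
Factor: (u - 4)(u - 1) = 0, so u = 4 or u = 1.
y³ = 4 gives y = ∛(4) ≈ 1.5874.
y³ = 1 gives y = 1.

y = 1 or y = 1.5874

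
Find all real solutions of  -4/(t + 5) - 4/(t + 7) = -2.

Multiply both sides by (t + 5)(t + 7):
-4(t + 7) - 4(t + 5) = -2(t + 5)(t + 7).
Expand and collect terms: -2t² - 16t - 22 = 0.
By the quadratic formula, t = (16 ± √80) / -4, so t ≈ -6.2361 or t ≈ -1.7639.
Neither value makes a denominator zero (t ≠ -5, t ≠ -7), so both are valid.

t = -6.2361 or t = -1.7639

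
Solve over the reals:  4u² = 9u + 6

Rearrange to standard form: 4u² - 9u - 6 = 0.
Discriminant: (-9)² − 4·4·(-6) = 177.
Quadratic formula: u = (9 ± √177) / 8.
So u = 9/8 + √(177)/8 ≈ 2.788 or u = 9/8 - √(177)/8 ≈ -0.538.

u = -0.538 or u = 2.788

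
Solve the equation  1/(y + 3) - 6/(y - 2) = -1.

Multiply both sides by (y + 3)(y - 2):
(y - 2) - 6(y + 3) = -(y + 3)(y - 2).
Expand and collect terms: -y^2 + 4y + 26 = 0.
By the quadratic formula, y = (-4 +/- sqrt(120)) / -2, so y ~= -3.4772 or y ~= 7.4772.
Neither value makes a denominator zero (y != -3, y != 2), so both are valid.

y = -3.4772 or y = 7.4772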